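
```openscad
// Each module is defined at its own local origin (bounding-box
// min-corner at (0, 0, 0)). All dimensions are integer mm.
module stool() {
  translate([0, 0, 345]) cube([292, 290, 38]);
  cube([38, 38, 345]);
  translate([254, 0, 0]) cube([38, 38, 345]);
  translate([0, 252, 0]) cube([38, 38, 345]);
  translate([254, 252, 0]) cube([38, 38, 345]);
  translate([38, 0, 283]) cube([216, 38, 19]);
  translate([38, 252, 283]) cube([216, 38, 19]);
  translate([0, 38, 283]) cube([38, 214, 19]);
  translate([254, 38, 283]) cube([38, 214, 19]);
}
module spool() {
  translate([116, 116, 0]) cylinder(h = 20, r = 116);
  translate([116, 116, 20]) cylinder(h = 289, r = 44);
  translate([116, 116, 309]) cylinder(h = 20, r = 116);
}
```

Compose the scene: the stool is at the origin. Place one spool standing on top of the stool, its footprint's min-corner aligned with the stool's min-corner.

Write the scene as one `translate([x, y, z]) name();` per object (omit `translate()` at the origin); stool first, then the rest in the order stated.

stool();
translate([0, 0, 383]) spool();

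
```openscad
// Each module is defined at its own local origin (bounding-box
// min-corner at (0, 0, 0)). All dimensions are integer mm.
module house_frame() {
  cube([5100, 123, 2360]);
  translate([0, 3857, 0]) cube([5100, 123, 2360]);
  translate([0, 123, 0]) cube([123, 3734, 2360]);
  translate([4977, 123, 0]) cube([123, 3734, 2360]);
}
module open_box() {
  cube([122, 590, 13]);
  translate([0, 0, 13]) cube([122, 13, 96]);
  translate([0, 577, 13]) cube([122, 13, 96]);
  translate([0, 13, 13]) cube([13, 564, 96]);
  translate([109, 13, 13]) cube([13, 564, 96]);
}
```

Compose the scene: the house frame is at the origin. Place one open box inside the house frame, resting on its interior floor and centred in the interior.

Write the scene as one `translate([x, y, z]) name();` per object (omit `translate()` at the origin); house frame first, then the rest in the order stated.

house_frame();
translate([2489, 1695, 0]) open_box();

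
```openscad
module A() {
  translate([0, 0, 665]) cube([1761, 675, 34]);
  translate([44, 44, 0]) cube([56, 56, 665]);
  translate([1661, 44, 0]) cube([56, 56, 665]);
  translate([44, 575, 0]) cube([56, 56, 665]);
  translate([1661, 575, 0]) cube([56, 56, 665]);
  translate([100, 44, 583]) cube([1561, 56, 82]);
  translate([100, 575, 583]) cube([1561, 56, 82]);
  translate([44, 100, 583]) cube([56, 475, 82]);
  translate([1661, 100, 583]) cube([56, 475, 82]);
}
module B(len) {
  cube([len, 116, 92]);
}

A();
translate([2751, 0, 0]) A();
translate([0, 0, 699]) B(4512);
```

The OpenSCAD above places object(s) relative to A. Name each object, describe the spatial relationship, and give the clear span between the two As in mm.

Second table starts at x = 2751; first ends at x = 1761; clear span = 2751 − 1761 = 990 mm.

A is a table. B is a beam. A beam spans the tops of two tables. The clear span between the two tables is 990 mm.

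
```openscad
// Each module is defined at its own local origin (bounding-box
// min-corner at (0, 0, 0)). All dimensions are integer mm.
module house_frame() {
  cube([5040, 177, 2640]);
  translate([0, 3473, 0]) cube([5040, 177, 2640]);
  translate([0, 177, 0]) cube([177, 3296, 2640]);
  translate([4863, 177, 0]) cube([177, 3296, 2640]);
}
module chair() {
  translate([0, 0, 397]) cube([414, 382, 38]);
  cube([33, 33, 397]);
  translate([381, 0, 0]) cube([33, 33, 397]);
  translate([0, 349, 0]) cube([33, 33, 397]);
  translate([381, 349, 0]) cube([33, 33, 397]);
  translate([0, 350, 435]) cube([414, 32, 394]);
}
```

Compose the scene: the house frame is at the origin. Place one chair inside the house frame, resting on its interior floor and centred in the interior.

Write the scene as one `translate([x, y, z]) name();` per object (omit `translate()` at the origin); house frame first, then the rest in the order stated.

house_frame();
translate([2313, 1634, 0]) chair();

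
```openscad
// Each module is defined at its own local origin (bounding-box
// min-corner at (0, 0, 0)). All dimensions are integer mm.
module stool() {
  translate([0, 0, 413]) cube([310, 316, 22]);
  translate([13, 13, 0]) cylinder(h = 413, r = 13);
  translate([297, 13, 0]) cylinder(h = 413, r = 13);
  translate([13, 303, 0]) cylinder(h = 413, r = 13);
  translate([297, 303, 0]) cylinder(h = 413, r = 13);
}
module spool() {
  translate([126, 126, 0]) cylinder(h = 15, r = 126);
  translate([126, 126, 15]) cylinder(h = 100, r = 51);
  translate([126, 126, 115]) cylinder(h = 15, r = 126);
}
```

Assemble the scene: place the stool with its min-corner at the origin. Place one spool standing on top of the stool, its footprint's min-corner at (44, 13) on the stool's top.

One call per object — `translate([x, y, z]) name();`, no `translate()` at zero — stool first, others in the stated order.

stool();
translate([44, 13, 435]) spool();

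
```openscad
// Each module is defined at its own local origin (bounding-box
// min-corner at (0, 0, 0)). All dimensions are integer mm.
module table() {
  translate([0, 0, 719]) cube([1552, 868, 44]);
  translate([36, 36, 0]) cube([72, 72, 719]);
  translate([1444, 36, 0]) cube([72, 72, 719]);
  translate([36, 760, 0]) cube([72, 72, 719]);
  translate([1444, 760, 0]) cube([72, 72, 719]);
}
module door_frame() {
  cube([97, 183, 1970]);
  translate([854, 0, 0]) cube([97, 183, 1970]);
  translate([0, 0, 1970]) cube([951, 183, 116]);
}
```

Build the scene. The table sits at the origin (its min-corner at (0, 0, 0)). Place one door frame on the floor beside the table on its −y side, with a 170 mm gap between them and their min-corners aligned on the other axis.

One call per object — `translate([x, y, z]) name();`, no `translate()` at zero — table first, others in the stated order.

table();
translate([0, -353, 0]) door_frame();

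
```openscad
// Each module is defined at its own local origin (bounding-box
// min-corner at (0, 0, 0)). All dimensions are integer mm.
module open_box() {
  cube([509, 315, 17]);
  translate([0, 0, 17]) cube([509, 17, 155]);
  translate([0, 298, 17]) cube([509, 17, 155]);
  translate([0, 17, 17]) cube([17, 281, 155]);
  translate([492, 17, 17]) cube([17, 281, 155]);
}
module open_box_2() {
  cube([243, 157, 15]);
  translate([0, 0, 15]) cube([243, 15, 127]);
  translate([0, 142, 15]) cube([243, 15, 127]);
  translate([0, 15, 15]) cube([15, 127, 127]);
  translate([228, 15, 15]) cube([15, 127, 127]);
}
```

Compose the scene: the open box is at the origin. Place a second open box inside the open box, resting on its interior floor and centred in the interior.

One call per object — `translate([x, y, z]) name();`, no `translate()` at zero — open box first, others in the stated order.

open_box();
translate([133, 79, 17]) open_box_2();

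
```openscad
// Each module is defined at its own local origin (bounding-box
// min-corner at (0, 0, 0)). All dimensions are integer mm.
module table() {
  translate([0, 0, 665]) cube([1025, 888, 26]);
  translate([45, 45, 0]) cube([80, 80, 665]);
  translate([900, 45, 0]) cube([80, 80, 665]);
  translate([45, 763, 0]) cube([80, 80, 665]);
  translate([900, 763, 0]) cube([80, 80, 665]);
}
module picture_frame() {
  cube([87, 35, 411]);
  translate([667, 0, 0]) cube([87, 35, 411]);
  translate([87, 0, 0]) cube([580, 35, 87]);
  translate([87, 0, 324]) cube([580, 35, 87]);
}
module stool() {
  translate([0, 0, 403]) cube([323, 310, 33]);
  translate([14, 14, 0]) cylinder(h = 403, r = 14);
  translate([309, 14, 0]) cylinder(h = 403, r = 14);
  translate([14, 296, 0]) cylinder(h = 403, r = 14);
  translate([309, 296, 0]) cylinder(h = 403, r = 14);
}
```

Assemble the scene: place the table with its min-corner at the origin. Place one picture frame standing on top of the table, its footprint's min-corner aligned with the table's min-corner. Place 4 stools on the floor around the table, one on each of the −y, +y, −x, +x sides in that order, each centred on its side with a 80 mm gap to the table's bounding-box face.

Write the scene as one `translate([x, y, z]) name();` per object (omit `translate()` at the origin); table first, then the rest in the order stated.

table();
translate([0, 0, 691]) picture_frame();
translate([351, -390, 0]) stool();
translate([351, 968, 0]) stool();
translate([-403, 289, 0]) stool();
translate([1105, 289, 0]) stool();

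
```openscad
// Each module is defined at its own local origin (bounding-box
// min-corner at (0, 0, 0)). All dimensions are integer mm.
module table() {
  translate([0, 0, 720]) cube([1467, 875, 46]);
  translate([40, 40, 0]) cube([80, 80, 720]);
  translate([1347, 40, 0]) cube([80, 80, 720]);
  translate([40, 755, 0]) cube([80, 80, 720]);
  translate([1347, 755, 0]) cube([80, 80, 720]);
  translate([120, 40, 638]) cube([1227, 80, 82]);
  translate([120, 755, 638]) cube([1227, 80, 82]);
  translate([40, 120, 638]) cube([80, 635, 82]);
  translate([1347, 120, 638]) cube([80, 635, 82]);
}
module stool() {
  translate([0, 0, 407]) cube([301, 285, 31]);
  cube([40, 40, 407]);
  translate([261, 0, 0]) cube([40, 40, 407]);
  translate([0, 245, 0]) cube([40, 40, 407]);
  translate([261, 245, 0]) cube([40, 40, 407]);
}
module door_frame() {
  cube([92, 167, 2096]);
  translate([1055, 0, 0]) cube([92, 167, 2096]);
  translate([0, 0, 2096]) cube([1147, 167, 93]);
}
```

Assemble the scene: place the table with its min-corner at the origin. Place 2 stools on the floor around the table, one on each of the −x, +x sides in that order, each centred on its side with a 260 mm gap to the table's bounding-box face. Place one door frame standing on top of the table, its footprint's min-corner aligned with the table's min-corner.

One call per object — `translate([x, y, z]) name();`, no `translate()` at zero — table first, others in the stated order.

table();
translate([-561, 295, 0]) stool();
translate([1727, 295, 0]) stool();
translate([0, 0, 766]) door_frame();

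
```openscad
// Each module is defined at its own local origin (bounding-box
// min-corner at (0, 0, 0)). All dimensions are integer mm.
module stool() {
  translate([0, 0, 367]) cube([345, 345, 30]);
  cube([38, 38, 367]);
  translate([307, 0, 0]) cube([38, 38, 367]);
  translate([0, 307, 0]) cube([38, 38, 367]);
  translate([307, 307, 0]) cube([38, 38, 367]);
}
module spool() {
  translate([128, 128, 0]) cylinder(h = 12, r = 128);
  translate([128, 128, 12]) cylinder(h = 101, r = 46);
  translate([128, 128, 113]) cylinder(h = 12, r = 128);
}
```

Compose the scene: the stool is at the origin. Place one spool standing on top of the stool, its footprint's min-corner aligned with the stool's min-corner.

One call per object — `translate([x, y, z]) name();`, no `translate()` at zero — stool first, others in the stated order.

stool();
translate([0, 0, 397]) spool();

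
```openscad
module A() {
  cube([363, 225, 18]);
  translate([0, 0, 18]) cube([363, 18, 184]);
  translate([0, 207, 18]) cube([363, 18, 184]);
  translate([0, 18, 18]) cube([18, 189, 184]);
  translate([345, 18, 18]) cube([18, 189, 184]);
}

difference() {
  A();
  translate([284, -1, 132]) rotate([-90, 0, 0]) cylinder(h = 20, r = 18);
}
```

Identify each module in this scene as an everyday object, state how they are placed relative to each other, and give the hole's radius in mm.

A is an open box. The open box has a circular hole through its front wall. The hole's radius is 18 mm.

The subtracted cylinder has r = 18 mm.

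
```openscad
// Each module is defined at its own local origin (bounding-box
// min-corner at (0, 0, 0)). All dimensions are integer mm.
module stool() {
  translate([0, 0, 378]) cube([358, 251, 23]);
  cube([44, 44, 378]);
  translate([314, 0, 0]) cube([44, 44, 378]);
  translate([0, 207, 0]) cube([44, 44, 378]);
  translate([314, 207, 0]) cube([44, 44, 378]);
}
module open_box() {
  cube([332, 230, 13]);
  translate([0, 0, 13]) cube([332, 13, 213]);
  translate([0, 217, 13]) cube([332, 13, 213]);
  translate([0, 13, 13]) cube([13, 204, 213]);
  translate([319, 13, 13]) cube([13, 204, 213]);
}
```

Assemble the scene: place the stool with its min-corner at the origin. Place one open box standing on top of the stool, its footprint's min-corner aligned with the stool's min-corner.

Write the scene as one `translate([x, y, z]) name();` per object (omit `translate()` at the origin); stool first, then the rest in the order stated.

stool();
translate([0, 0, 401]) open_box();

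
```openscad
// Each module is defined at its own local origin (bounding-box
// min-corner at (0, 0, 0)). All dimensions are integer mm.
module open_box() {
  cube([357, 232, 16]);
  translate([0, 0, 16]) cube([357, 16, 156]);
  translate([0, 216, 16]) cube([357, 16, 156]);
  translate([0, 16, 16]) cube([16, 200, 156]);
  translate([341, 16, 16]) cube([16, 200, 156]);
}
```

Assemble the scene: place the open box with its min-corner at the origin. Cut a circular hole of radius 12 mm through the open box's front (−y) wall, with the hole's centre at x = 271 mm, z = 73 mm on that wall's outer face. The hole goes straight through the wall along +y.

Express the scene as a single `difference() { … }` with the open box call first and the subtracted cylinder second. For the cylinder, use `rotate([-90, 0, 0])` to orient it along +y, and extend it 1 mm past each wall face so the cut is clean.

difference() {
  open_box();
  translate([271, -1, 73]) rotate([-90, 0, 0]) cylinder(h = 18, r = 12);
}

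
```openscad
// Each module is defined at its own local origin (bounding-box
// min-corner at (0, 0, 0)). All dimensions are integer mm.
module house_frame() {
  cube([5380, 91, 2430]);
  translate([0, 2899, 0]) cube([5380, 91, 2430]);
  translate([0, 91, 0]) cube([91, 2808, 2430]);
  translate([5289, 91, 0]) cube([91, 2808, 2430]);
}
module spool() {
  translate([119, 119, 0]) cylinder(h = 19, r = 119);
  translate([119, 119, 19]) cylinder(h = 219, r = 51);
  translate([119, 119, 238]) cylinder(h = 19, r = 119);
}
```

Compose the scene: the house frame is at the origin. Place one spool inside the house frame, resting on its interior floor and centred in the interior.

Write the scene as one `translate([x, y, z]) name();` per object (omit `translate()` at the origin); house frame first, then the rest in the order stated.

house_frame();
translate([2571, 1376, 0]) spool();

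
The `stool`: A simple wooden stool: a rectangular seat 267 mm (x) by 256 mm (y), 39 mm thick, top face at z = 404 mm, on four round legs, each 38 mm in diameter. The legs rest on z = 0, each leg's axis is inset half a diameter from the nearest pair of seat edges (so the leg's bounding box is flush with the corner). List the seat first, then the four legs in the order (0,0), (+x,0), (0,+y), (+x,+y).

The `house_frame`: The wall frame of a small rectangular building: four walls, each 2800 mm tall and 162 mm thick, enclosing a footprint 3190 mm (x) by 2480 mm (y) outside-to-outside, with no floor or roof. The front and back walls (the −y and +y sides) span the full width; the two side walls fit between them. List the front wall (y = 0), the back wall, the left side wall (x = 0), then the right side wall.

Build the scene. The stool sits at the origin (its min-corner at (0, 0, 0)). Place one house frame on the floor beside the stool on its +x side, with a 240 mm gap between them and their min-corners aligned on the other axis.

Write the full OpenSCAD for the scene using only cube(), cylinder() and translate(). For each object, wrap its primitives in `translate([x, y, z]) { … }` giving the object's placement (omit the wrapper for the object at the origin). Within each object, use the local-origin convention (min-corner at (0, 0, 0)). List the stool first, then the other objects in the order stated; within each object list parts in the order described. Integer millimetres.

translate([0, 0, 365]) cube([267, 256, 39]);
translate([19, 19, 0]) cylinder(h = 365, r = 19);
translate([248, 19, 0]) cylinder(h = 365, r = 19);
translate([19, 237, 0]) cylinder(h = 365, r = 19);
translate([248, 237, 0]) cylinder(h = 365, r = 19);
translate([507, 0, 0]) {
  cube([3190, 162, 2800]);
  translate([0, 2318, 0]) cube([3190, 162, 2800]);
  translate([0, 162, 0]) cube([162, 2156, 2800]);
  translate([3028, 162, 0]) cube([162, 2156, 2800]);
}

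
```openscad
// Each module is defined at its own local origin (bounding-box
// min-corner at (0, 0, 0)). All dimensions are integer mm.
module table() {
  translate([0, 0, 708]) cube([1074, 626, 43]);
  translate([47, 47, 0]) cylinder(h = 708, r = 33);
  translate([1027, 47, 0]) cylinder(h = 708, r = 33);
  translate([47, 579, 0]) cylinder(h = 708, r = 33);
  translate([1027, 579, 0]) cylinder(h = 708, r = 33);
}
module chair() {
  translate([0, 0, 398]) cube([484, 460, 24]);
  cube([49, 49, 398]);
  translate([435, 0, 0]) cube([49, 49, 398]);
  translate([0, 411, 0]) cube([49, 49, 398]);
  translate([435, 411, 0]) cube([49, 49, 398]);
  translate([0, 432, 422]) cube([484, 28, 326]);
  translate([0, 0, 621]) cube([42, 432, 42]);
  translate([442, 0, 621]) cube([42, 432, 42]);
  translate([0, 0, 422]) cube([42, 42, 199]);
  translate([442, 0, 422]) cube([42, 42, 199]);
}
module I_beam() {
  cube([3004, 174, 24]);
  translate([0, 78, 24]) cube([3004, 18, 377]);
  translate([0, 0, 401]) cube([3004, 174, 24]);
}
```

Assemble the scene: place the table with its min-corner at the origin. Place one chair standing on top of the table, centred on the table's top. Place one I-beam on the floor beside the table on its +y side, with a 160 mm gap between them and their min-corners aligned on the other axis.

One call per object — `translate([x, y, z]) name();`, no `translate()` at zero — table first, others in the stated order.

table();
translate([295, 83, 751]) chair();
translate([0, 786, 0]) I_beam();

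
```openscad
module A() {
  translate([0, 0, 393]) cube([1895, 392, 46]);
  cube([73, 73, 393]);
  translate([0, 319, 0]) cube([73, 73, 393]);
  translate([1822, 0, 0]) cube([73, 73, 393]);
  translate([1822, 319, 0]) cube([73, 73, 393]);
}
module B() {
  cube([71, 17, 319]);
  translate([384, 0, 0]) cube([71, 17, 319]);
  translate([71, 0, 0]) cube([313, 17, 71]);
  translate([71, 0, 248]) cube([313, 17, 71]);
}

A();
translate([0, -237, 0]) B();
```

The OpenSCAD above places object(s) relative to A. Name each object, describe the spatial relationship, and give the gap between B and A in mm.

A is a bench. B is a picture frame. The picture frame is on the floor beside the bench on its −y side. The gap between the picture frame and the bench is 220 mm.

The picture frame's nearest face is 220 mm from the bench's −y face.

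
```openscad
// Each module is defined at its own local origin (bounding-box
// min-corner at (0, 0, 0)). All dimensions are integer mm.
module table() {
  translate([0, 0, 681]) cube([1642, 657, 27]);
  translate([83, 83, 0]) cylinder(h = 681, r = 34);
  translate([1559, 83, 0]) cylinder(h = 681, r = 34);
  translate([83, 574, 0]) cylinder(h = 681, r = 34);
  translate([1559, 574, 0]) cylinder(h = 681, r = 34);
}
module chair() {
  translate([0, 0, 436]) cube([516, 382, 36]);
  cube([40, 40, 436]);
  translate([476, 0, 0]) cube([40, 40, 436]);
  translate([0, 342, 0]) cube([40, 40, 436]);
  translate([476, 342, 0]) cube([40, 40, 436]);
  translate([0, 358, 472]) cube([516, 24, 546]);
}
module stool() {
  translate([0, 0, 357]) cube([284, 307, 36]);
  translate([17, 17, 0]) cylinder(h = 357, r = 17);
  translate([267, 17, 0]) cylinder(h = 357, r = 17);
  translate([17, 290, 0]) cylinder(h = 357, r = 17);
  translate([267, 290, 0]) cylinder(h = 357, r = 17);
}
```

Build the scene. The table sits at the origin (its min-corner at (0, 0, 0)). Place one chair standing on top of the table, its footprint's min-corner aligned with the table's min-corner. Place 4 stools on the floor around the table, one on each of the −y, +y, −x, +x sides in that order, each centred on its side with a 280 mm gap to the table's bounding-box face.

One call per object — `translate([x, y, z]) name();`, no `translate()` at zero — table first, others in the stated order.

table();
translate([0, 0, 708]) chair();
translate([679, -587, 0]) stool();
translate([679, 937, 0]) stool();
translate([-564, 175, 0]) stool();
translate([1922, 175, 0]) stool();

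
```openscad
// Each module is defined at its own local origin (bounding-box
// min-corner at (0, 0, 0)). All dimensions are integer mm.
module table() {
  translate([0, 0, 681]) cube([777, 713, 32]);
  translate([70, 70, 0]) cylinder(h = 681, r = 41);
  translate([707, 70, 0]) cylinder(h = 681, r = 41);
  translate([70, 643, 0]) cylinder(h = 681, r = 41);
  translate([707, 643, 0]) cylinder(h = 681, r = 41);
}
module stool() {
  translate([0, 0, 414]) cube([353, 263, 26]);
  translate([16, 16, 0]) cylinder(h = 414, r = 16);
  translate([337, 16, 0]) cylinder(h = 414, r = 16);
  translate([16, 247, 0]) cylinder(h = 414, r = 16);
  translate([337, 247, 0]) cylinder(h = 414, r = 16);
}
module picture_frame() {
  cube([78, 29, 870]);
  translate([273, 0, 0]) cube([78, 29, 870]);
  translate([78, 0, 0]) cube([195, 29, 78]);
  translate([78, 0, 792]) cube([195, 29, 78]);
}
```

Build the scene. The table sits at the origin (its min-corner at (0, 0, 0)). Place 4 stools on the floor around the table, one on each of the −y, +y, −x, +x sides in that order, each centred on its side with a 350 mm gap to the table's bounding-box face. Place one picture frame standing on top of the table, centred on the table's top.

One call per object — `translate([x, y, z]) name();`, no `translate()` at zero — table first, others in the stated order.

table();
translate([212, -613, 0]) stool();
translate([212, 1063, 0]) stool();
translate([-703, 225, 0]) stool();
translate([1127, 225, 0]) stool();
translate([213, 342, 713]) picture_frame();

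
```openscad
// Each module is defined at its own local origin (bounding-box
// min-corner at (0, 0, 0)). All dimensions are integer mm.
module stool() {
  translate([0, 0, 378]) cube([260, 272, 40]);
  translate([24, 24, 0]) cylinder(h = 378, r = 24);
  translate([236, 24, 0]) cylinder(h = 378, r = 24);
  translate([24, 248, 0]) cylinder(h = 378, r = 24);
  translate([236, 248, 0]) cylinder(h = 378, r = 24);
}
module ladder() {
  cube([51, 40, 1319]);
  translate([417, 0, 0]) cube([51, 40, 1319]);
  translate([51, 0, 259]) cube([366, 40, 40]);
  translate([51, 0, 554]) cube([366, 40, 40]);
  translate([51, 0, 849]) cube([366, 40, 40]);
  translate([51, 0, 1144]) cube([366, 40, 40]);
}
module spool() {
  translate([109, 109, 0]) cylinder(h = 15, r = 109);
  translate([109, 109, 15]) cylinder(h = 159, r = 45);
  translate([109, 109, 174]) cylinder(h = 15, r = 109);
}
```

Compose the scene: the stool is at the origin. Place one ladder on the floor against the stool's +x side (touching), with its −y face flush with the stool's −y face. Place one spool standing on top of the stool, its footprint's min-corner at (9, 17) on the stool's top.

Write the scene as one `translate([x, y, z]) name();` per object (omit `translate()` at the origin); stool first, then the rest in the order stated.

stool();
translate([260, 0, 0]) ladder();
translate([9, 17, 418]) spool();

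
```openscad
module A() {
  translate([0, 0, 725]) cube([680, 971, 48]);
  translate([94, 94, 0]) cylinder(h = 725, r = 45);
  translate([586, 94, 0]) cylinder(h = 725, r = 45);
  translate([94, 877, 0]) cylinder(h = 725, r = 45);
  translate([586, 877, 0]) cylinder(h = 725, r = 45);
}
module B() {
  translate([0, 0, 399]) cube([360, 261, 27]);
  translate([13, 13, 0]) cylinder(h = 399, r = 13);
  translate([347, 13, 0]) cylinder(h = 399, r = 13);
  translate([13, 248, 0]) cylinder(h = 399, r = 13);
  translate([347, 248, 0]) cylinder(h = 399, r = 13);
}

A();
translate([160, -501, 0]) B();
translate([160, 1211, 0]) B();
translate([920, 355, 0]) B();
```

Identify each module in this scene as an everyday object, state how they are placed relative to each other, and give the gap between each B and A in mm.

A is a table. B is a stool. Three stools sit around the table at the −y, +y, +x sides. The gap between each stool and the table is 240 mm.

Each stool's nearest face is 240 mm from the table's bounding box.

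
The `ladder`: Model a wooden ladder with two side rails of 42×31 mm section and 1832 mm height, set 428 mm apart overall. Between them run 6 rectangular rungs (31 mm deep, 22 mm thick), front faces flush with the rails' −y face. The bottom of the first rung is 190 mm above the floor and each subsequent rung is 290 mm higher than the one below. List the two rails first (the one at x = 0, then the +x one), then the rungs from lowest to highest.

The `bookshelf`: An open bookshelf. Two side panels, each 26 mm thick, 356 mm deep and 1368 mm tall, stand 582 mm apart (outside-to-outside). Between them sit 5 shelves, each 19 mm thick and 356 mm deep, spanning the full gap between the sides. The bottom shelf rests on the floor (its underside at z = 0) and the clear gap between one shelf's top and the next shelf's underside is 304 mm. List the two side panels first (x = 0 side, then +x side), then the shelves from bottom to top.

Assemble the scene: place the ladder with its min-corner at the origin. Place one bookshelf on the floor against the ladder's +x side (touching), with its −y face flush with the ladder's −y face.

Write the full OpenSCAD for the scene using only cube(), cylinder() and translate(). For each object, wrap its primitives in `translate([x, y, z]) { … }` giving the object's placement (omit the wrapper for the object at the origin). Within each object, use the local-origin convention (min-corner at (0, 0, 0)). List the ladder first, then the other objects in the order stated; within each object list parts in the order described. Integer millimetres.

cube([42, 31, 1832]);
translate([386, 0, 0]) cube([42, 31, 1832]);
translate([42, 0, 190]) cube([344, 31, 22]);
translate([42, 0, 480]) cube([344, 31, 22]);
translate([42, 0, 770]) cube([344, 31, 22]);
translate([42, 0, 1060]) cube([344, 31, 22]);
translate([42, 0, 1350]) cube([344, 31, 22]);
translate([42, 0, 1640]) cube([344, 31, 22]);
translate([428, 0, 0]) {
  cube([26, 356, 1368]);
  translate([556, 0, 0]) cube([26, 356, 1368]);
  translate([26, 0, 0]) cube([530, 356, 19]);
  translate([26, 0, 323]) cube([530, 356, 19]);
  translate([26, 0, 646]) cube([530, 356, 19]);
  translate([26, 0, 969]) cube([530, 356, 19]);
  translate([26, 0, 1292]) cube([530, 356, 19]);
}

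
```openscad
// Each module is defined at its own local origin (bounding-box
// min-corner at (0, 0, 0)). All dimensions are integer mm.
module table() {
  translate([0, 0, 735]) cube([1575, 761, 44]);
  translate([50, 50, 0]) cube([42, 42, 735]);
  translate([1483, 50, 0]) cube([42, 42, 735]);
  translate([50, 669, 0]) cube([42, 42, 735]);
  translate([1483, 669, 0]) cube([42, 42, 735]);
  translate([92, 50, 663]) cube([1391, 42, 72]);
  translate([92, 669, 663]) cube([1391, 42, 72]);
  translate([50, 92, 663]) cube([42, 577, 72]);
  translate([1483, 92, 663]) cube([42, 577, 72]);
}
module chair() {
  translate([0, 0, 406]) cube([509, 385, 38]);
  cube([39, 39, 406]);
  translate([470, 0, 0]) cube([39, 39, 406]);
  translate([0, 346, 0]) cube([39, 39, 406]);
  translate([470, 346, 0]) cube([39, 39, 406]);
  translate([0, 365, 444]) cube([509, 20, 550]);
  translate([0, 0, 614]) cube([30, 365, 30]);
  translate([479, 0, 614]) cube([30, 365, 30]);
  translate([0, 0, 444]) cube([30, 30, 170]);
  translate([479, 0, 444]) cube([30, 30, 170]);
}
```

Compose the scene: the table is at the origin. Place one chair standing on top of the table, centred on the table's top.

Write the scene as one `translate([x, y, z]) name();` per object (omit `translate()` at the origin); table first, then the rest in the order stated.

table();
translate([533, 188, 779]) chair();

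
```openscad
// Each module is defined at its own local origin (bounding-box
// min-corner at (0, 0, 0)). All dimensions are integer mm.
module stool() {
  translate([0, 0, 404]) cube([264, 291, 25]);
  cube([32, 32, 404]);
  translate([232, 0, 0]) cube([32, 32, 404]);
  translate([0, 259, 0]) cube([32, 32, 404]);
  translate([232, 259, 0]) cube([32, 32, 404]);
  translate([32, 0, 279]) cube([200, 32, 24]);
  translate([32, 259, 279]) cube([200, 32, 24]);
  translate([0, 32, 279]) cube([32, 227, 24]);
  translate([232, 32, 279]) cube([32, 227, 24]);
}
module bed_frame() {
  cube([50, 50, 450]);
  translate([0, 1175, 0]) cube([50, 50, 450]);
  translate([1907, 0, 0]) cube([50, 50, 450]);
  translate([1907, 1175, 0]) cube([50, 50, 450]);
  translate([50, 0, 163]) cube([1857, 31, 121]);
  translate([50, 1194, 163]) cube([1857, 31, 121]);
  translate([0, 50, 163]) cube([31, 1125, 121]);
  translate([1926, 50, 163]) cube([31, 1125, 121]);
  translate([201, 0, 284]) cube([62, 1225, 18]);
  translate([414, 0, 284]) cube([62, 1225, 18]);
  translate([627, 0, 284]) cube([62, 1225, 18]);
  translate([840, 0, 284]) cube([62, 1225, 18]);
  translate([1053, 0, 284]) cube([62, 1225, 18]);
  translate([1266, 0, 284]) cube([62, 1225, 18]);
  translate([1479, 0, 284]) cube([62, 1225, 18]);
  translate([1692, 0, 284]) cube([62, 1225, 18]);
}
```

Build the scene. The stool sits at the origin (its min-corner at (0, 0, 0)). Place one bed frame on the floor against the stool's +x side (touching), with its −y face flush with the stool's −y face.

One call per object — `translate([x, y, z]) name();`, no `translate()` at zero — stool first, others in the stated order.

stool();
translate([264, 0, 0]) bed_frame();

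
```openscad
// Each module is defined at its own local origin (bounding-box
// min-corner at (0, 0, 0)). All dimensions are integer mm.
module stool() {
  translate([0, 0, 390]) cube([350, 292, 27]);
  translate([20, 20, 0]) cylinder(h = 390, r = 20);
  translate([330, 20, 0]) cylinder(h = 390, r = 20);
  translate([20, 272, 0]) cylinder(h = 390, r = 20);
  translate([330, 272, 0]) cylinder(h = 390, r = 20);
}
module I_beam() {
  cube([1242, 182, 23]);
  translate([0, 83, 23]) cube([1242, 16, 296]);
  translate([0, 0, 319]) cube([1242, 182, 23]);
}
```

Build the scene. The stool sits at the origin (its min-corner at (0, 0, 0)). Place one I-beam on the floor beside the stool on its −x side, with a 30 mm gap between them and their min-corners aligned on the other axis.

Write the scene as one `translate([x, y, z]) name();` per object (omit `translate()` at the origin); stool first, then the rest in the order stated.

stool();
translate([-1272, 0, 0]) I_beam();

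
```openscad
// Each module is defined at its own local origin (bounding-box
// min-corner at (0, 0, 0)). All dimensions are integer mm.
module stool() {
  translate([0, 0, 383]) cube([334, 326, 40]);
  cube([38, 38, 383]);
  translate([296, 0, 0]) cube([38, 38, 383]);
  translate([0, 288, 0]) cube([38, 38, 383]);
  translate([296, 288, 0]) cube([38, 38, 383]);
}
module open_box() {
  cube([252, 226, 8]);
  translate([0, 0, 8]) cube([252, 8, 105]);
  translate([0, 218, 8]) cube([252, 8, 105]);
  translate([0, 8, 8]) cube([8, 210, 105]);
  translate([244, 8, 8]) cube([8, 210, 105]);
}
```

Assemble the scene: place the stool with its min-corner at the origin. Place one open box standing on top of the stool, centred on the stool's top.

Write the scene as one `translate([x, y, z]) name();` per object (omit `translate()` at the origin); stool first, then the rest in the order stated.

stool();
translate([41, 50, 423]) open_box();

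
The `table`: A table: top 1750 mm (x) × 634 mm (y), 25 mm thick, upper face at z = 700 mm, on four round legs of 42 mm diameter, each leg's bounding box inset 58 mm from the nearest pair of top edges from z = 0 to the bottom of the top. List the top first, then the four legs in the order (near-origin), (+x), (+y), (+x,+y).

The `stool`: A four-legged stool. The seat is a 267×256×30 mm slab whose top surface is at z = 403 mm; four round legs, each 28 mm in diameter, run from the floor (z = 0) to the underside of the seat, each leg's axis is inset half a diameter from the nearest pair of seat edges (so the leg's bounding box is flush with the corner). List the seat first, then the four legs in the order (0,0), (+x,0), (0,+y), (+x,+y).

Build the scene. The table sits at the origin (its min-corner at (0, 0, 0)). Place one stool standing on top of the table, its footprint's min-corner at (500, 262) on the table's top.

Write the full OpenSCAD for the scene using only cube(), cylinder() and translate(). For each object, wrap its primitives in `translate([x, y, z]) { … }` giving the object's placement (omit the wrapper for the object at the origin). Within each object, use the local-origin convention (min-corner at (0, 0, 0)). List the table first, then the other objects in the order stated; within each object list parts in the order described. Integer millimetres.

translate([0, 0, 675]) cube([1750, 634, 25]);
translate([79, 79, 0]) cylinder(h = 675, r = 21);
translate([1671, 79, 0]) cylinder(h = 675, r = 21);
translate([79, 555, 0]) cylinder(h = 675, r = 21);
translate([1671, 555, 0]) cylinder(h = 675, r = 21);
translate([500, 262, 700]) {
  translate([0, 0, 373]) cube([267, 256, 30]);
  translate([14, 14, 0]) cylinder(h = 373, r = 14);
  translate([253, 14, 0]) cylinder(h = 373, r = 14);
  translate([14, 242, 0]) cylinder(h = 373, r = 14);
  translate([253, 242, 0]) cylinder(h = 373, r = 14);
}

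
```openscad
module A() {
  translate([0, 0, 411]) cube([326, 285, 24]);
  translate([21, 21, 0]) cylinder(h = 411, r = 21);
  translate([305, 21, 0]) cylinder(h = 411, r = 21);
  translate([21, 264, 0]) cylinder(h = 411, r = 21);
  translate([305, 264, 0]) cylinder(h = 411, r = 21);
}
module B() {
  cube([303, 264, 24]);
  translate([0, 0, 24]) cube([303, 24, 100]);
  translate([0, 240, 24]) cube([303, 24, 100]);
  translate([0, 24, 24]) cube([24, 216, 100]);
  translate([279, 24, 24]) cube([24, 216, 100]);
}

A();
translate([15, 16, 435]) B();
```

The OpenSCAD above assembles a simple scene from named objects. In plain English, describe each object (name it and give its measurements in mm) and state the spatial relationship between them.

A is a four-legged stool. The seat is a 326×285×24 mm slab whose top surface is at z = 435 mm; four round legs, each 42 mm in diameter, run from the floor (z = 0) to the underside of the seat, each leg's axis is inset half a diameter from the nearest pair of seat edges (so the leg's bounding box is flush with the corner).

B is an open-topped rectangular box: outside dimensions 303×264×124 mm, with a uniform wall and base thickness of 24 mm. The base is a full 303×264 slab on the floor; four walls sit on top of the base. The front and back walls (the −y and +y sides) span the full width; the two side walls fit between them.

The open box is on top of the stool.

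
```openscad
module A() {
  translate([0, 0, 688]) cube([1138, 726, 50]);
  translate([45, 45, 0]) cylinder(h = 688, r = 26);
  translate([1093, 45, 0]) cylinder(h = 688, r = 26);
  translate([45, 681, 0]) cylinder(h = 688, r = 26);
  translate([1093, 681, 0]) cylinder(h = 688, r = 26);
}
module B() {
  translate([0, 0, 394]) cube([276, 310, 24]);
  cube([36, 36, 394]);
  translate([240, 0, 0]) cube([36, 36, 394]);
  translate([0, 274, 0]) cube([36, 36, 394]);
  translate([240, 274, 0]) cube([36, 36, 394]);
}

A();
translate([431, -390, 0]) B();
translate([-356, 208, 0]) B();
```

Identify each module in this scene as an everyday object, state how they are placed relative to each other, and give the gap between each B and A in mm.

A is a table. B is a stool. Two stools sit around the table at the −y, −x sides. The gap between each stool and the table is 80 mm.

Each stool's nearest face is 80 mm from the table's bounding box.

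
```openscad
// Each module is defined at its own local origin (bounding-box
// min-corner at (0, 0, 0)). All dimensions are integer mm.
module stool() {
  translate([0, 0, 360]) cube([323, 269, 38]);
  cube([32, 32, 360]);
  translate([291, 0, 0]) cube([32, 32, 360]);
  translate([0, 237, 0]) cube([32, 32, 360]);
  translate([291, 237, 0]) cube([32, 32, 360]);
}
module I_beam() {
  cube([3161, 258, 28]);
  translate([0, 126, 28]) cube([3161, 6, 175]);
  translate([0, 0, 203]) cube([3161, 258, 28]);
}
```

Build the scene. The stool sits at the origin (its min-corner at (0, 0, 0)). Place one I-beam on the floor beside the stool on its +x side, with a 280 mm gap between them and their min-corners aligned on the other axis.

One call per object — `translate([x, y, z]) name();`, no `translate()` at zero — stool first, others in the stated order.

stool();
translate([603, 0, 0]) I_beam();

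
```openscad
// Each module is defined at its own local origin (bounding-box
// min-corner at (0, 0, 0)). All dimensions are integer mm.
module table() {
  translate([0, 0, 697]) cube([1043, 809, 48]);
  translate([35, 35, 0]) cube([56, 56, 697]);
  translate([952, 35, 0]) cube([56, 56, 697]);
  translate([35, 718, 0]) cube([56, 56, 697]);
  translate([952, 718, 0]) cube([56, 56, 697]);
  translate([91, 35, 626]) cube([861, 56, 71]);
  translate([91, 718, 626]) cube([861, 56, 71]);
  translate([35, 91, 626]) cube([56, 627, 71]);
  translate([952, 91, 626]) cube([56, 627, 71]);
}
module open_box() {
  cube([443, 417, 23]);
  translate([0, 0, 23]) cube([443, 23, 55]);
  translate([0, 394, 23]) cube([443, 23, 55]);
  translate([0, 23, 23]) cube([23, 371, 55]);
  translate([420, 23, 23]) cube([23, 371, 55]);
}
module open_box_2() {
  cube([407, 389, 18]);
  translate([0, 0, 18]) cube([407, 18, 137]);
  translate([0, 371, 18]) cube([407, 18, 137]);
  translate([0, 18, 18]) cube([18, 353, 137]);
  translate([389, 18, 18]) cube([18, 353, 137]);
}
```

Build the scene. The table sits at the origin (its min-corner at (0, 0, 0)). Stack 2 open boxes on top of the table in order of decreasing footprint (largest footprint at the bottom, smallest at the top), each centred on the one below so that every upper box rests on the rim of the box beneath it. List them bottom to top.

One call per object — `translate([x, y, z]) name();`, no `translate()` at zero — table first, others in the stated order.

table();
translate([300, 196, 745]) open_box();
translate([318, 210, 823]) open_box_2();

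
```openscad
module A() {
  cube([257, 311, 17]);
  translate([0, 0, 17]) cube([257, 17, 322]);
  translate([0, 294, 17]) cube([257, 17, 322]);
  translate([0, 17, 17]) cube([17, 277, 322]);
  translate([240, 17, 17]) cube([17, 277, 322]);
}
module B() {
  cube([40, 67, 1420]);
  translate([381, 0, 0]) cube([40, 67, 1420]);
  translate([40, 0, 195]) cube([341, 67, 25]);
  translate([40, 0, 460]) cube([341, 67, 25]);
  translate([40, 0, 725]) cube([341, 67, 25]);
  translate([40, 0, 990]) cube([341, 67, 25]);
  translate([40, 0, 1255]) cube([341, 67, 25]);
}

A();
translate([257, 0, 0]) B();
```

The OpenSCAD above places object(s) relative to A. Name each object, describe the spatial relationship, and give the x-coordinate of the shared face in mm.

A is an open box. B is a ladder. The ladder is against the open box's +x side, with their −y faces flush. The x-coordinate of the shared face is 257 mm.

The open box's +x face and the ladder's −x face are both at x = 257 mm.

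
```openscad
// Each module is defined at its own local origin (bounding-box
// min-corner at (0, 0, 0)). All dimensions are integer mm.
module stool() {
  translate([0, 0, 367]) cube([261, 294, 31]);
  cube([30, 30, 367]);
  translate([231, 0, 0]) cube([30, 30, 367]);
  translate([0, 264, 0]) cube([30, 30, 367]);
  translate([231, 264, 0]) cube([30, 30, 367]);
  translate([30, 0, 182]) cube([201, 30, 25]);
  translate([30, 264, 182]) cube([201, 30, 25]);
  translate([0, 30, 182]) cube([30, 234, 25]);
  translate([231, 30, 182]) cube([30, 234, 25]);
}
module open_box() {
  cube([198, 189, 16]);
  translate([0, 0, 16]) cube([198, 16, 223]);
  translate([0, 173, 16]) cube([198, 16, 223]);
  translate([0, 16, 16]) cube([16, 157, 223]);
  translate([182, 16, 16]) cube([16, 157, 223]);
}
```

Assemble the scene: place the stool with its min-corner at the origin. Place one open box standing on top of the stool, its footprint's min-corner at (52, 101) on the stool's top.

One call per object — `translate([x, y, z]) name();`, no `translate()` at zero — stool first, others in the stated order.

stool();
translate([52, 101, 398]) open_box();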